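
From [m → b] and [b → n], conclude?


Hypothetical syllogism: from (P → Q) and (Q → R), infer (P → R).
Chain the two implications through the shared middle term 'b'.

m → n


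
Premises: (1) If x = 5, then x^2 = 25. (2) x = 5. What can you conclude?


Modus ponens: from (P → Q) and P, infer Q.
P = 'x = 5' is asserted, and P → Q holds, so Q follows.

x^2 = 25.


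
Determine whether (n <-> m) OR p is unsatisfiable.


Truth table over {m, n, p}:
m | n | p | φ
-------------
F | F | F | T
T | F | F | F
F | T | F | F
T | T | F | T
F | F | T | T
T | F | T | T
F | T | T | T
T | T | T | T
Satisfying assignment at row 1: m=F, n=F, p=F gives T.

No, it is not a contradiction.


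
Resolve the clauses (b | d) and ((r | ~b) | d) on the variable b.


The clauses contain complementary literals b and ~b.
Resolution eliminates this pair and disjoins the remaining literals (merging duplicates).

(d | r)


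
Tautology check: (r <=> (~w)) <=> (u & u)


Build the truth table over {r, u, w}:
r | u | w | φ
-------------
False | False | False | True
True | False | False | False
False | True | False | False
True | True | False | True
False | False | True | False
True | False | True | True
False | True | True | True
True | True | True | False
Counterexample at row 2: with r=True, u=False, w=False, the formula is False.

No, it is not a tautology.


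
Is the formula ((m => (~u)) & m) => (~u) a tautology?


Build the truth table over {m, u}:
m | u | φ
---------
False | False | True
True | False | True
False | True | True
True | True | True
Every row evaluates to true.

Yes, it is a tautology.


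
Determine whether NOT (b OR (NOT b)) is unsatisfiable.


Truth table over {b}:
b | φ
-----
F | F
T | F
Every row is false.

Yes, it is a contradiction.


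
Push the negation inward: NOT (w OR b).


De Morgan: the negation of a disjunction is the conjunction of the negations.
Distribute NOT across OR, flipping it to AND, and negate each literal.

(NOT w) AND (NOT b)


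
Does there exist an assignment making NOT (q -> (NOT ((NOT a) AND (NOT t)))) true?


Search for a satisfying assignment over {a, q, t}.
Try a=F, q=T, t=F: the formula evaluates to T.
A satisfying assignment exists.

Satisfiable.


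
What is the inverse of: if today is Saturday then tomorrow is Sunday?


The inverse of (P → Q) is (¬P → ¬Q). It is equivalent to the converse, not to the original.
Here P = 'today is Saturday' and Q = 'tomorrow is Sunday'.

If not (today is Saturday), then not (tomorrow is Sunday).


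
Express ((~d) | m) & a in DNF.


Step 1: Distribute ∧ over ∨: ((¬d) ∨ m) ∧ a = ((¬d) ∧ a) ∨ (m ∧ a).

((~d) & a) | (m & a)


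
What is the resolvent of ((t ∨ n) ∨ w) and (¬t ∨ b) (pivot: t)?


The clauses contain complementary literals t and ¬t.
Resolution eliminates this pair and disjoins the remaining literals (merging duplicates).

((n ∨ w) ∨ b)


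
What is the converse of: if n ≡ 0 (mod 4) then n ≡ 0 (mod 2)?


The converse of (P → Q) is (Q → P). It is not in general equivalent to the original.
Here P = 'n ≡ 0 (mod 4)' and Q = 'n ≡ 0 (mod 2)'.

If n ≡ 0 (mod 2), then n ≡ 0 (mod 4).


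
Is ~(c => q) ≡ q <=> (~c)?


Compare truth tables:
c | q | φ | ψ
-------------
False | False | False | False
True | False | True | True
False | True | False | True
True | True | False | False
They differ at row 3 (c=False, q=True): φ=False but ψ=True.

No, they are not logically equivalent.


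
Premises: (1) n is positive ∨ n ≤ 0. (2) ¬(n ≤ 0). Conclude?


Disjunctive syllogism: from (P ∨ Q) and ¬P, infer Q.
One disjunct, 'n ≤ 0', is ruled out; the other must hold.

n is positive


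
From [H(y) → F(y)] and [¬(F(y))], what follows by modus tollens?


Modus tollens: from (P → Q) and ¬Q, infer ¬P.
Q = 'F(y)' is denied; since P → Q, P must also fail.

Not (H(y)).


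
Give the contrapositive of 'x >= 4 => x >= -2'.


The contrapositive of (P → Q) is (¬Q → ¬P); it is logically equivalent to the original.
Here P = 'x >= 4' and Q = 'x >= -2'.

If not (x >= -2), then not (x >= 4).


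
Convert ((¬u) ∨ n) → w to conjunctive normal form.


Step 1: Rewrite as ¬((¬u) ∨ n) ∨ w = (¬(¬u) ∧ ¬n) ∨ w.
Step 2: Distribute ∨ over ∧.
Step 3: Eliminate any double negations (¬¬X = X).

(u ∨ w) ∧ ((¬n) ∨ w)


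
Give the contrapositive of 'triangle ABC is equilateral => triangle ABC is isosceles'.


The contrapositive of (P → Q) is (¬Q → ¬P); it is logically equivalent to the original.
Here P = 'triangle ABC is equilateral' and Q = 'triangle ABC is isosceles'.

If not (triangle ABC is isosceles), then not (triangle ABC is equilateral).


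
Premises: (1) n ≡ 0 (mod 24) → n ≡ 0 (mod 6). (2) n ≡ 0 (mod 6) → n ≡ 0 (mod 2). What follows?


Hypothetical syllogism: from (P → Q) and (Q → R), infer (P → R).
Chain the two implications through the shared middle term 'n ≡ 0 (mod 6)'.

n ≡ 0 (mod 24) → n ≡ 0 (mod 2)


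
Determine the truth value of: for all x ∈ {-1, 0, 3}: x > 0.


Evaluate the predicate on each element: -1:F, 0:F, 3:T.
Counterexample x = -1 fails the predicate.

F


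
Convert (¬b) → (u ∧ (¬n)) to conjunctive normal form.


Step 1: Rewrite (¬b) → (u ∧ (¬n)) as ¬(¬b) ∨ (u ∧ (¬n)).
Step 2: Distribute ∨ over ∧.
Step 3: Eliminate any double negations (¬¬X = X).

(b ∨ u) ∧ (b ∨ (¬n))


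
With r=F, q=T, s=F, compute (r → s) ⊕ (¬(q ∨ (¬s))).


Substitute r=F, q=T, s=F:
r → s = F → F = T
¬s = T
q ∨ (¬s) = T ∨ T = T
¬(q ∨ (¬s)) = F
(r → s) ⊕ (¬(q ∨ (¬s))) = T ⊕ F = T

T


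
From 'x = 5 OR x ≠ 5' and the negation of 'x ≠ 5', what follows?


Disjunctive syllogism: from (P ∨ Q) and ¬P, infer Q.
One disjunct, 'x ≠ 5', is ruled out; the other must hold.

x = 5


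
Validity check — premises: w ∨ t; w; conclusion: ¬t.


This is affirming a disjunct (fallacy). There exist truth assignments where the premises are all true but the conclusion is false.

Invalid.


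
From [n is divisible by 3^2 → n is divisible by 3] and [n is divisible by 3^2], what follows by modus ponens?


Modus ponens: from (P → Q) and P, infer Q.
P = 'n is divisible by 3^2' is asserted, and P → Q holds, so Q follows.

n is divisible by 3.


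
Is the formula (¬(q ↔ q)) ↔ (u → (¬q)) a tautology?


Build the truth table over {q, u}:
q | u | φ
---------
F | F | F
T | F | F
F | T | F
T | T | T
Counterexample at row 1: with q=F, u=F, the formula is F.

No, it is not a tautology.


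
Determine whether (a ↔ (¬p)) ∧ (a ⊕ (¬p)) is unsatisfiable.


Truth table over {a, p}:
a | p | φ
---------
F | F | F
T | F | F
F | T | F
T | T | F
Every row is false.

Yes, it is a contradiction.


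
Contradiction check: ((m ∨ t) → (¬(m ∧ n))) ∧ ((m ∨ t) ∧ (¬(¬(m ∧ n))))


Truth table over {m, n, t}:
m | n | t | φ
-------------
F | F | F | F
T | F | F | F
F | T | F | F
T | T | F | F
F | F | T | F
T | F | T | F
F | T | T | F
T | T | T | F
Every row is false.

Yes, it is a contradiction.


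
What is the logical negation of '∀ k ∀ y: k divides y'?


Negation flips each quantifier (∀↔∃) and negates the inner predicate.
¬(∀ k ∀ y: φ) = ∃ k ∃ y: ¬φ.

∃ k ∃ y: ¬(k divides y)


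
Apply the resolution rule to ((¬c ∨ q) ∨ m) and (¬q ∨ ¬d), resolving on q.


The clauses contain complementary literals q and ¬q.
Resolution eliminates this pair and disjoins the remaining literals (merging duplicates).

((¬c ∨ m) ∨ ¬d)


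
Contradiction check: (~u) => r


Truth table over {r, u}:
r | u | φ
---------
False | False | False
True | False | True
False | True | True
True | True | True
Satisfying assignment at row 2: r=True, u=False gives True.

No, it is not a contradiction.


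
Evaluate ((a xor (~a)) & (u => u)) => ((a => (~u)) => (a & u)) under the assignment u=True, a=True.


Substitute u=True, a=True:
~a = False
a xor (~a) = True xor False = True
u => u = True => True = True
(a xor (~a)) & (u => u) = True & True = True
~u = False
a => (~u) = True => False = False
a & u = True & True = True
(a => (~u)) => (a & u) = False => True = True
((a xor (~a)) & (u => u)) => ((a => (~u)) => (a & u)) = True => True = True

True


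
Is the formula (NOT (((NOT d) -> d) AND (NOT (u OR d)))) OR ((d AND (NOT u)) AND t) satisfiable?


Search for a satisfying assignment over {d, t, u}.
Try d=F, t=F, u=F: the formula evaluates to T.
A satisfying assignment exists.

Satisfiable.


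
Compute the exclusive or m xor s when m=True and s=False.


Exclusive or is true when exactly one operand is true.
Substitute: m=True, s=False.
True xor False evaluates to True.

True


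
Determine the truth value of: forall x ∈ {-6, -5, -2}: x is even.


Evaluate the predicate on each element: -6:True, -5:False, -2:True.
Counterexample x = -5 fails the predicate.

False


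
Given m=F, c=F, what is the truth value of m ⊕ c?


Exclusive or is true when exactly one operand is true.
Substitute: m=F, c=F.
F ⊕ F evaluates to F.

F


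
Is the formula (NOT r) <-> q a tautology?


Build the truth table over {q, r}:
q | r | φ
---------
F | F | F
T | F | T
F | T | T
T | T | F
Counterexample at row 1: with q=F, r=F, the formula is F.

No, it is not a tautology.


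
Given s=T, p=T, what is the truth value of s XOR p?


Exclusive or is true when exactly one operand is true.
Substitute: s=T, p=T.
T XOR T evaluates to F.

F


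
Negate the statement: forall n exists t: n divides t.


Negation flips each quantifier (∀↔∃) and negates the inner predicate.
¬(forall n exists t: φ) = exists n forall t: ¬φ.

exists n forall t: ~(n divides t)


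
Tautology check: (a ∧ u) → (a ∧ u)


Build the truth table over {a, u}:
a | u | φ
---------
F | F | T
T | F | T
F | T | T
T | T | T
Every row evaluates to true.

Yes, it is a tautology.


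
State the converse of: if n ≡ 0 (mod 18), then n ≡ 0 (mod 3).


The converse of (P → Q) is (Q → P). It is not in general equivalent to the original.
Here P = 'n ≡ 0 (mod 18)' and Q = 'n ≡ 0 (mod 3)'.

If n ≡ 0 (mod 3), then n ≡ 0 (mod 18).


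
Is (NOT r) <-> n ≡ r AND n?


Compare truth tables:
n | r | φ | ψ
-------------
F | F | F | F
T | F | T | F
F | T | T | F
T | T | F | T
They differ at row 2 (n=T, r=F): φ=T but ψ=F.

No, they are not logically equivalent.


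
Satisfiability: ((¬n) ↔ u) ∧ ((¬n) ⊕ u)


Check all 4 assignments over {n, u}:
n | u | φ
---------
F | F | F
T | F | F
F | T | F
T | T | F
No assignment makes the formula true.

Unsatisfiable.


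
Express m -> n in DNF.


Step 1: Rewrite m → n as ¬m ∨ n.

(NOT m) OR n


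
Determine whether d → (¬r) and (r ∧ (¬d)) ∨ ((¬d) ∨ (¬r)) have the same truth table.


Compare truth tables:
d | r | φ | ψ
-------------
F | F | T | T
T | F | T | T
F | T | T | T
T | T | F | F
The columns φ and ψ agree on every row.

Yes, they are logically equivalent.


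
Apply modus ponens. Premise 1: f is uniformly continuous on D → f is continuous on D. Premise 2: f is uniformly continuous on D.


Modus ponens: from (P → Q) and P, infer Q.
P = 'f is uniformly continuous on D' is asserted, and P → Q holds, so Q follows.

f is continuous on D.


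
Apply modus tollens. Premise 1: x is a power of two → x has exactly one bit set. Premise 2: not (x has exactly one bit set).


Modus tollens: from (P → Q) and ¬Q, infer ¬P.
Q = 'x has exactly one bit set' is denied; since P → Q, P must also fail.

Not (x is a power of two).


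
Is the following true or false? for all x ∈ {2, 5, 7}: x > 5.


Evaluate the predicate on each element: 2:F, 5:F, 7:T.
Counterexample x = 2 fails the predicate.

F


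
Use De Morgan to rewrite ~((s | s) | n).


De Morgan: the negation of a disjunction is the conjunction of the negations.
Distribute ~ across |, flipping it to &, and negate each literal.

((~s) & (~s)) & (~n)


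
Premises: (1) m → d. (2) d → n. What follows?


Hypothetical syllogism: from (P → Q) and (Q → R), infer (P → R).
Chain the two implications through the shared middle term 'd'.

m → n


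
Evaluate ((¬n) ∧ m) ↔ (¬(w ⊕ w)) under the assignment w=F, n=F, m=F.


Substitute w=F, n=F, m=F:
¬n = T
(¬n) ∧ m = T ∧ F = F
w ⊕ w = F ⊕ F = F
¬(w ⊕ w) = T
((¬n) ∧ m) ↔ (¬(w ⊕ w)) = F ↔ T = F

F


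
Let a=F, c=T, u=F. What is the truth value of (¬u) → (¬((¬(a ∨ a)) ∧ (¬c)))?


Substitute a=F, c=T, u=F:
¬u = T
a ∨ a = F ∨ F = F
¬(a ∨ a) = T
¬c = F
(¬(a ∨ a)) ∧ (¬c) = T ∧ F = F
¬((¬(a ∨ a)) ∧ (¬c)) = T
(¬u) → (¬((¬(a ∨ a)) ∧ (¬c))) = T → T = T

T


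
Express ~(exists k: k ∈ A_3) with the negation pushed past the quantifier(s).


¬(forall x: φ) = exists x: ¬φ, and ¬(exists x: φ) = forall x: ¬φ.
Apply to the existential statement.

forall k: ~(k ∈ A_3)


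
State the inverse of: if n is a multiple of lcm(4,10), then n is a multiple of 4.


The inverse of (P → Q) is (¬P → ¬Q). It is equivalent to the converse, not to the original.
Here P = 'n is a multiple of lcm(4,10)' and Q = 'n is a multiple of 4'.

If not (n is a multiple of lcm(4,10)), then not (n is a multiple of 4).


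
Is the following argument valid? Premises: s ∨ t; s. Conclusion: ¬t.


This is affirming a disjunct (fallacy). There exist truth assignments where the premises are all true but the conclusion is false.

Invalid.


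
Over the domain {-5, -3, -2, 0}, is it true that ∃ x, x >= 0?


Evaluate the predicate on each element: -5:F, -3:F, -2:F, 0:T.
Witness x = 0 satisfies the predicate.

T


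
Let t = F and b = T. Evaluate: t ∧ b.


Conjunction is true only when both operands are true.
Substitute: t=F, b=T.
F ∧ T evaluates to F.

F


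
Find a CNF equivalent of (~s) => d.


Step 1: Rewrite (¬s) → d as ¬(¬s) ∨ d.
Step 2: Eliminate any double negations (¬¬X = X).

s | d


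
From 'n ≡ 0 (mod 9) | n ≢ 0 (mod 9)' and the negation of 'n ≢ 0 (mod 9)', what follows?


Disjunctive syllogism: from (P ∨ Q) and ¬P, infer Q.
One disjunct, 'n ≢ 0 (mod 9)', is ruled out; the other must hold.

n ≡ 0 (mod 9)


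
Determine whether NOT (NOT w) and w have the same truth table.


Compare truth tables:
w | φ | ψ
---------
F | F | F
T | T | T
The columns φ and ψ agree on every row.

Yes, they are logically equivalent.


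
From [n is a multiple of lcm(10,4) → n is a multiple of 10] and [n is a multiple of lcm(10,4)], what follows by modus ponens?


Modus ponens: from (P → Q) and P, infer Q.
P = 'n is a multiple of lcm(10,4)' is asserted, and P → Q holds, so Q follows.

n is a multiple of 10.


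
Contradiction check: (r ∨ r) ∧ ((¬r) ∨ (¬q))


Truth table over {q, r}:
q | r | φ
---------
F | F | F
T | F | F
F | T | T
T | T | F
Satisfying assignment at row 3: q=F, r=T gives T.

No, it is not a contradiction.


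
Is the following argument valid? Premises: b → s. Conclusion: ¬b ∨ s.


This matches the form of material implication: the conclusion follows in every model of the premises.

Valid.


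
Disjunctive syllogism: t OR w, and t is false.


Disjunctive syllogism: from (P ∨ Q) and ¬P, infer Q.
One disjunct, 't', is ruled out; the other must hold.

w


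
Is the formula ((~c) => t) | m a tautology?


Build the truth table over {c, m, t}:
c | m | t | φ
-------------
False | False | False | False
True | False | False | True
False | True | False | True
True | True | False | True
False | False | True | True
True | False | True | True
False | True | True | True
True | True | True | True
Counterexample at row 1: with c=False, m=False, t=False, the formula is False.

No, it is not a tautology.


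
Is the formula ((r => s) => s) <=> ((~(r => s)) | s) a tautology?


Build the truth table over {r, s}:
r | s | φ
---------
False | False | True
True | False | True
False | True | True
True | True | True
Every row evaluates to true.

Yes, it is a tautology.


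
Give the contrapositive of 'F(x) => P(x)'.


The contrapositive of (P → Q) is (¬Q → ¬P); it is logically equivalent to the original.
Here P = 'F(x)' and Q = 'P(x)'.

If not (P(x)), then not (F(x)).


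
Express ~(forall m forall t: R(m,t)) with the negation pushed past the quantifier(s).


Negation flips each quantifier (∀↔∃) and negates the inner predicate.
¬(forall m forall t: φ) = exists m exists t: ¬φ.

exists m exists t: ~(R(m,t))


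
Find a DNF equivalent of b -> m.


Step 1: Rewrite b → m as ¬b ∨ m.

(NOT b) OR m


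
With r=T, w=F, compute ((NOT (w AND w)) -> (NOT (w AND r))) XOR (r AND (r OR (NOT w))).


Substitute r=T, w=F:
w AND w = F AND F = F
NOT (w AND w) = T
w AND r = F AND T = F
NOT (w AND r) = T
(NOT (w AND w)) -> (NOT (w AND r)) = T -> T = T
NOT w = T
r OR (NOT w) = T OR T = T
r AND (r OR (NOT w)) = T AND T = T
((NOT (w AND w)) -> (NOT (w AND r))) XOR (r AND (r OR (NOT w))) = T XOR T = F

F


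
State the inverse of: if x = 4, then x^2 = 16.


The inverse of (P → Q) is (¬P → ¬Q). It is equivalent to the converse, not to the original.
Here P = 'x = 4' and Q = 'x^2 = 16'.

If not (x = 4), then not (x^2 = 16).


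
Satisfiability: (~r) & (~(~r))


Check all 2 assignments over {r}:
r | φ
-----
False | False
True | False
No assignment makes the formula true.

Unsatisfiable.


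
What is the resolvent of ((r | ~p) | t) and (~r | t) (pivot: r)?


The clauses contain complementary literals r and ~r.
Resolution eliminates this pair and disjoins the remaining literals (merging duplicates).

(t | ~p)


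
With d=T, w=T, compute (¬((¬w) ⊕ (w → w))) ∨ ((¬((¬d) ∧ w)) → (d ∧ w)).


Substitute d=T, w=T:
¬w = F
w → w = T → T = T
(¬w) ⊕ (w → w) = F ⊕ T = T
¬((¬w) ⊕ (w → w)) = F
¬d = F
(¬d) ∧ w = F ∧ T = F
¬((¬d) ∧ w) = T
d ∧ w = T ∧ T = T
(¬((¬d) ∧ w)) → (d ∧ w) = T → T = T
(¬((¬w) ⊕ (w → w))) ∨ ((¬((¬d) ∧ w)) → (d ∧ w)) = F ∨ T = T

T


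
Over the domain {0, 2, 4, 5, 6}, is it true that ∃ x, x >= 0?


Evaluate the predicate on each element: 0:T, 2:T, 4:T, 5:T, 6:T.
Witness x = 0 satisfies the predicate.

T


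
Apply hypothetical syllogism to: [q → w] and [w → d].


Hypothetical syllogism: from (P → Q) and (Q → R), infer (P → R).
Chain the two implications through the shared middle term 'w'.

q → d


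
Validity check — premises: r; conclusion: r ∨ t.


This matches the form of disjunction introduction: the conclusion follows in every model of the premises.

Valid.


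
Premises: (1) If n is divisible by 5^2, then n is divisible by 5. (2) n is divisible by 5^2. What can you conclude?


Modus ponens: from (P → Q) and P, infer Q.
P = 'n is divisible by 5^2' is asserted, and P → Q holds, so Q follows.

n is divisible by 5.


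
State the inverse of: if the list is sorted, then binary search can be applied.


The inverse of (P → Q) is (¬P → ¬Q). It is equivalent to the converse, not to the original.
Here P = 'the list is sorted' and Q = 'binary search can be applied'.

If not (the list is sorted), then not (binary search can be applied).


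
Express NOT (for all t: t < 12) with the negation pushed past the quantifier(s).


¬(for all x: φ) = there exists x: ¬φ, and ¬(there exists x: φ) = for all x: ¬φ.
Apply to the universal statement.

there exists t: NOT(t < 12)


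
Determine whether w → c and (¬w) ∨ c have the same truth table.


Compare truth tables:
c | w | φ | ψ
-------------
F | F | T | T
T | F | T | T
F | T | F | F
T | T | T | T
The columns φ and ψ agree on every row.

Yes, they are logically equivalent.


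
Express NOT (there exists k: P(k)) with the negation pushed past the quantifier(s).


¬(for all x: φ) = there exists x: ¬φ, and ¬(there exists x: φ) = for all x: ¬φ.
Apply to the existential statement.

for all k: NOT(P(k))


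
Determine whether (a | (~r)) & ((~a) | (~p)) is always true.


Build the truth table over {a, p, r}:
a | p | r | φ
-------------
False | False | False | True
True | False | False | True
False | True | False | True
True | True | False | False
False | False | True | False
True | False | True | True
False | True | True | False
True | True | True | False
Counterexample at row 4: with a=True, p=True, r=False, the formula is False.

No, it is not a tautology.


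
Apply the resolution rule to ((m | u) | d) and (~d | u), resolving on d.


The clauses contain complementary literals d and ~d.
Resolution eliminates this pair and disjoins the remaining literals (merging duplicates).

(u | m)


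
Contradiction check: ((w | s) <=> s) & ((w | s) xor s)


Truth table over {s, w}:
s | w | φ
---------
False | False | False
True | False | False
False | True | False
True | True | False
Every row is false.

Yes, it is a contradiction.


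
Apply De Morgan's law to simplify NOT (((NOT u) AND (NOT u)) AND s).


De Morgan: the negation of a conjunction is the disjunction of the negations.
Distribute NOT across AND, flipping it to OR, and negate each literal.

(u OR u) OR (NOT s)


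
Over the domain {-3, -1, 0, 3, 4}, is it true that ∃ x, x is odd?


Evaluate the predicate on each element: -3:T, -1:T, 0:F, 3:T, 4:F.
Witness x = -3 satisfies the predicate.

T


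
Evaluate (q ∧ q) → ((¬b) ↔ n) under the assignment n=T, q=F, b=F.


Substitute n=T, q=F, b=F:
q ∧ q = F ∧ F = F
¬b = T
(¬b) ↔ n = T ↔ T = T
(q ∧ q) → ((¬b) ↔ n) = F → T = T

T


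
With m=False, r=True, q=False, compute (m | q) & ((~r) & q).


Substitute m=False, r=True, q=False:
m | q = False | False = False
~r = False
(~r) & q = False & False = False
(m | q) & ((~r) & q) = False & False = False

False


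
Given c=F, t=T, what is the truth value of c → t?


Implication is false only when antecedent is true and consequent is false.
Substitute: c=F, t=T.
F → T evaluates to T.

T


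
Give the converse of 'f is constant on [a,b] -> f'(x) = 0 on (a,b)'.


The converse of (P → Q) is (Q → P). It is not in general equivalent to the original.
Here P = 'f is constant on [a,b]' and Q = 'f'(x) = 0 on (a,b)'.

If f'(x) = 0 on (a,b), then f is constant on [a,b].


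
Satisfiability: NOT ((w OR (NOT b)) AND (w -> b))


Search for a satisfying assignment over {b, w}.
Try b=T, w=F: the formula evaluates to T.
A satisfying assignment exists.

Satisfiable.


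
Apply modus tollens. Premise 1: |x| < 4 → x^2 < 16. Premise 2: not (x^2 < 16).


Modus tollens: from (P → Q) and ¬Q, infer ¬P.
Q = 'x^2 < 16' is denied; since P → Q, P must also fail.

Not (|x| < 4).


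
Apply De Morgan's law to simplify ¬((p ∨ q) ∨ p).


De Morgan: the negation of a disjunction is the conjunction of the negations.
Distribute ¬ across ∨, flipping it to ∧, and negate each literal.

((¬p) ∧ (¬q)) ∧ (¬p)


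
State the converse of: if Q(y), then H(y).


The converse of (P → Q) is (Q → P). It is not in general equivalent to the original.
Here P = 'Q(y)' and Q = 'H(y)'.

If H(y), then Q(y).


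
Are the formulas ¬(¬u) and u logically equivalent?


Compare truth tables:
u | φ | ψ
---------
F | F | F
T | T | T
The columns φ and ψ agree on every row.

Yes, they are logically equivalent.


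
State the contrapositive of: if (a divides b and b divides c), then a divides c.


The contrapositive of (P → Q) is (¬Q → ¬P); it is logically equivalent to the original.
Here P = '(a divides b and b divides c)' and Q = 'a divides c'.

If not (a divides c), then not ((a divides b and b divides c)).


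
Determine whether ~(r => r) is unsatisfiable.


Truth table over {r}:
r | φ
-----
False | False
True | False
Every row is false.

Yes, it is a contradiction.


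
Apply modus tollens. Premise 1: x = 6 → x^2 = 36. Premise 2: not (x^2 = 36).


Modus tollens: from (P → Q) and ¬Q, infer ¬P.
Q = 'x^2 = 36' is denied; since P → Q, P must also fail.

Not (x = 6).


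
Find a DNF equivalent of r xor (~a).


Step 1: r ⊕ (¬a) is true exactly when they disagree: (r ∧ ¬(¬a)) ∨ (¬r ∧ (¬a)).
Step 2: Eliminate any double negations (¬¬X = X).

(r & a) | ((~r) & (~a))


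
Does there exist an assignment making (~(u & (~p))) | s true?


Search for a satisfying assignment over {p, s, u}.
Try p=False, s=False, u=False: the formula evaluates to True.
A satisfying assignment exists.

Satisfiable.


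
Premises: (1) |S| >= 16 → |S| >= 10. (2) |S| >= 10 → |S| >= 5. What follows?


Hypothetical syllogism: from (P → Q) and (Q → R), infer (P → R).
Chain the two implications through the shared middle term '|S| >= 10'.

|S| >= 16 → |S| >= 5


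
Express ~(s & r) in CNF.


Step 1: Apply De Morgan: ¬(s ∧ r) = ¬s ∨ ¬r.

(~s) | (~r)


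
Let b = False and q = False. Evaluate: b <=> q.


Biconditional is true when both operands have the same truth value.
Substitute: b=False, q=False.
False <=> False evaluates to True.

True


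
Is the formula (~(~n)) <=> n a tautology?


Build the truth table over {n}:
n | φ
-----
False | True
True | True
Every row evaluates to true.

Yes, it is a tautology.


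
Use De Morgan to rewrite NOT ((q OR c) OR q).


De Morgan: the negation of a disjunction is the conjunction of the negations.
Distribute NOT across OR, flipping it to AND, and negate each literal.

((NOT q) AND (NOT c)) AND (NOT q)


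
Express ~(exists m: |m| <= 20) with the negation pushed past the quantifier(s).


¬(forall x: φ) = exists x: ¬φ, and ¬(exists x: φ) = forall x: ¬φ.
Apply to the existential statement.

forall m: ~(|m| <= 20)


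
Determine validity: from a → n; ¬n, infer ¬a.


This matches the form of modus tollens: the conclusion follows in every model of the premises.

Valid.


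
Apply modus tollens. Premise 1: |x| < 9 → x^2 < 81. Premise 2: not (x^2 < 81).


Modus tollens: from (P → Q) and ¬Q, infer ¬P.
Q = 'x^2 < 81' is denied; since P → Q, P must also fail.

Not (|x| < 9).


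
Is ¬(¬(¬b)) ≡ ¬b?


Compare truth tables:
b | φ | ψ
---------
F | T | T
T | F | F
The columns φ and ψ agree on every row.

Yes, they are logically equivalent.


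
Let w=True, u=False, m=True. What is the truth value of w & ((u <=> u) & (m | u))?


Substitute w=True, u=False, m=True:
u <=> u = False <=> False = True
m | u = True | False = True
(u <=> u) & (m | u) = True & True = True
w & ((u <=> u) & (m | u)) = True & True = True

True


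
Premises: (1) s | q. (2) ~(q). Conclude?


Disjunctive syllogism: from (P ∨ Q) and ¬P, infer Q.
One disjunct, 'q', is ruled out; the other must hold.

s


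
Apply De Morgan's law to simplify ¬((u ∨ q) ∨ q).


De Morgan: the negation of a disjunction is the conjunction of the negations.
Distribute ¬ across ∨, flipping it to ∧, and negate each literal.

((¬u) ∧ (¬q)) ∧ (¬q)


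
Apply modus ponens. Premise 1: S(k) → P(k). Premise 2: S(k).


Modus ponens: from (P → Q) and P, infer Q.
P = 'S(k)' is asserted, and P → Q holds, so Q follows.

P(k).


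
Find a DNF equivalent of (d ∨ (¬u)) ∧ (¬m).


Step 1: Distribute ∧ over ∨: (d ∨ (¬u)) ∧ (¬m) = (d ∧ (¬m)) ∨ ((¬u) ∧ (¬m)).

(d ∧ (¬m)) ∨ ((¬u) ∧ (¬m))


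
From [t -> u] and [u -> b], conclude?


Hypothetical syllogism: from (P → Q) and (Q → R), infer (P → R).
Chain the two implications through the shared middle term 'u'.

t -> b


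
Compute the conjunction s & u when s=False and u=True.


Conjunction is true only when both operands are true.
Substitute: s=False, u=True.
False & True evaluates to False.

False


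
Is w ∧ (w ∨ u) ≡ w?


Compare truth tables:
u | w | φ | ψ
-------------
F | F | F | F
T | F | F | F
F | T | T | T
T | T | T | T
The columns φ and ψ agree on every row.

Yes, they are logically equivalent.


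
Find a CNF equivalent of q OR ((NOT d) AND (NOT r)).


Step 1: Distribute ∨ over ∧: q ∨ ((¬d) ∧ (¬r)) = (q ∨ (¬d)) ∧ (q ∨ (¬r)).

(q OR (NOT d)) AND (q OR (NOT r))


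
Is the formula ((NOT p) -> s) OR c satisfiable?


Search for a satisfying assignment over {c, p, s}.
Try c=T, p=F, s=F: the formula evaluates to T.
A satisfying assignment exists.

Satisfiable.


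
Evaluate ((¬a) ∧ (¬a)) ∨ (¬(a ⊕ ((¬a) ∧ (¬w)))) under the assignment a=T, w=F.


Substitute a=T, w=F:
¬a = F
¬a = F
(¬a) ∧ (¬a) = F ∧ F = F
¬a = F
¬w = T
(¬a) ∧ (¬w) = F ∧ T = F
a ⊕ ((¬a) ∧ (¬w)) = T ⊕ F = T
¬(a ⊕ ((¬a) ∧ (¬w))) = F
((¬a) ∧ (¬a)) ∨ (¬(a ⊕ ((¬a) ∧ (¬w)))) = F ∨ F = F

F


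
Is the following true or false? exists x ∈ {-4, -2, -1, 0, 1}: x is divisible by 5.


Evaluate the predicate on each element: -4:False, -2:False, -1:False, 0:True, 1:False.
Witness x = 0 satisfies the predicate.

True


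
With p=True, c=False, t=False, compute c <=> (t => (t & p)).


Substitute p=True, c=False, t=False:
t & p = False & True = False
t => (t & p) = False => False = True
c <=> (t => (t & p)) = False <=> True = False

False


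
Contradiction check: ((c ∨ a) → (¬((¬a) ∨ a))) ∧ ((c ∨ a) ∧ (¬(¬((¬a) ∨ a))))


Truth table over {a, c}:
a | c | φ
---------
F | F | F
T | F | F
F | T | F
T | T | F
Every row is false.

Yes, it is a contradiction.


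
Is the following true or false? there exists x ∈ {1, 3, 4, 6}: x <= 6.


Evaluate the predicate on each element: 1:T, 3:T, 4:T, 6:T.
Witness x = 1 satisfies the predicate.

T


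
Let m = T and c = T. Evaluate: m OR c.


Disjunction is false only when both operands are false.
Substitute: m=T, c=T.
T OR T evaluates to T.

T


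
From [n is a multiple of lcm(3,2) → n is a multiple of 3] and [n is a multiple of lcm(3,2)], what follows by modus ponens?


Modus ponens: from (P → Q) and P, infer Q.
P = 'n is a multiple of lcm(3,2)' is asserted, and P → Q holds, so Q follows.

n is a multiple of 3.


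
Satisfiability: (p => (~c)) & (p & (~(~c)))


Check all 4 assignments over {c, p}:
c | p | φ
---------
False | False | False
True | False | False
False | True | False
True | True | False
No assignment makes the formula true.

Unsatisfiable.


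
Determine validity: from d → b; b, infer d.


This is affirming the consequent (fallacy). There exist truth assignments where the premises are all true but the conclusion is false.

Invalid.


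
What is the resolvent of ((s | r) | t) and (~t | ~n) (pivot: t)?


The clauses contain complementary literals t and ~t.
Resolution eliminates this pair and disjoins the remaining literals (merging duplicates).

((s | r) | ~n)


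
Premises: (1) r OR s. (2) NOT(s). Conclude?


Disjunctive syllogism: from (P ∨ Q) and ¬P, infer Q.
One disjunct, 's', is ruled out; the other must hold.

r


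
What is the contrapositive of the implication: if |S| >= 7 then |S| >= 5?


The contrapositive of (P → Q) is (¬Q → ¬P); it is logically equivalent to the original.
Here P = '|S| >= 7' and Q = '|S| >= 5'.

If not (|S| >= 5), then not (|S| >= 7).


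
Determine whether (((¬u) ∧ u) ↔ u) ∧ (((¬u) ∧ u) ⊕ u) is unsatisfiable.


Truth table over {u}:
u | φ
-----
F | F
T | F
Every row is false.

Yes, it is a contradiction.


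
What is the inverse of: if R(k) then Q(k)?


The inverse of (P → Q) is (¬P → ¬Q). It is equivalent to the converse, not to the original.
Here P = 'R(k)' and Q = 'Q(k)'.

If not (R(k)), then not (Q(k)).


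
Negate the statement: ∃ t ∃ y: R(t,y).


Negation flips each quantifier (∀↔∃) and negates the inner predicate.
¬(∃ t ∃ y: φ) = ∀ t ∀ y: ¬φ.

∀ t ∀ y: ¬(R(t,y))


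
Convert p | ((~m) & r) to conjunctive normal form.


Step 1: Distribute ∨ over ∧: p ∨ ((¬m) ∧ r) = (p ∨ (¬m)) ∧ (p ∨ r).

(p | (~m)) & (p | r)


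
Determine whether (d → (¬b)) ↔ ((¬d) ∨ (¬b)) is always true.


Build the truth table over {b, d}:
b | d | φ
---------
F | F | T
T | F | T
F | T | T
T | T | T
Every row evaluates to true.

Yes, it is a tautology.


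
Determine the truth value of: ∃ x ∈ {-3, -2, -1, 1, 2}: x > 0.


Evaluate the predicate on each element: -3:F, -2:F, -1:F, 1:T, 2:T.
Witness x = 1 satisfies the predicate.

T


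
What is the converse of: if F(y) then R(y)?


The converse of (P → Q) is (Q → P). It is not in general equivalent to the original.
Here P = 'F(y)' and Q = 'R(y)'.

If R(y), then F(y).


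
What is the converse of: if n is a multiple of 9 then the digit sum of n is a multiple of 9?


The converse of (P → Q) is (Q → P). It is not in general equivalent to the original.
Here P = 'n is a multiple of 9' and Q = 'the digit sum of n is a multiple of 9'.

If the digit sum of n is a multiple of 9, then n is a multiple of 9.


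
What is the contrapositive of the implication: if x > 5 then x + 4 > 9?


The contrapositive of (P → Q) is (¬Q → ¬P); it is logically equivalent to the original.
Here P = 'x > 5' and Q = 'x + 4 > 9'.

If not (x + 4 > 9), then not (x > 5).


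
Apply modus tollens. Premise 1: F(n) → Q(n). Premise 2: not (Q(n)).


Modus tollens: from (P → Q) and ¬Q, infer ¬P.
Q = 'Q(n)' is denied; since P → Q, P must also fail.

Not (F(n)).


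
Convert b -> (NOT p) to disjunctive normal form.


Step 1: Rewrite b → (¬p) as ¬b ∨ (¬p).

(NOT b) OR (NOT p)


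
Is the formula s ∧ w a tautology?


Build the truth table over {s, w}:
s | w | φ
---------
F | F | F
T | F | F
F | T | F
T | T | T
Counterexample at row 1: with s=F, w=F, the formula is F.

No, it is not a tautology.


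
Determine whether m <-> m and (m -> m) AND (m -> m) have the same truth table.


Compare truth tables:
m | φ | ψ
---------
F | T | T
T | T | T
The columns φ and ψ agree on every row.

Yes, they are logically equivalent.


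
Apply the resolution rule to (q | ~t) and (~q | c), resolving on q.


The clauses contain complementary literals q and ~q.
Resolution eliminates this pair and disjoins the remaining literals (merging duplicates).

(~t | c)


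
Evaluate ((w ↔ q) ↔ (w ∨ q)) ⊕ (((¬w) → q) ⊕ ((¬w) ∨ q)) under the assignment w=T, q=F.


Substitute w=T, q=F:
w ↔ q = T ↔ F = F
w ∨ q = T ∨ F = T
(w ↔ q) ↔ (w ∨ q) = F ↔ T = F
¬w = F
(¬w) → q = F → F = T
¬w = F
(¬w) ∨ q = F ∨ F = F
((¬w) → q) ⊕ ((¬w) ∨ q) = T ⊕ F = T
((w ↔ q) ↔ (w ∨ q)) ⊕ (((¬w) → q) ⊕ ((¬w) ∨ q)) = F ⊕ T = T

T


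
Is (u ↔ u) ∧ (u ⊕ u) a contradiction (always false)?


Truth table over {u}:
u | φ
-----
F | F
T | F
Every row is false.

Yes, it is a contradiction.


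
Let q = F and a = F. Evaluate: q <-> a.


Biconditional is true when both operands have the same truth value.
Substitute: q=F, a=F.
F <-> F evaluates to T.

T


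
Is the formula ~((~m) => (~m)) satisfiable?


Check all 2 assignments over {m}:
m | φ
-----
False | False
True | False
No assignment makes the formula true.

Unsatisfiable.


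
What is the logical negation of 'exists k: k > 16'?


¬(forall x: φ) = exists x: ¬φ, and ¬(exists x: φ) = forall x: ¬φ.
Apply to the existential statement.

forall k: ~(k > 16)


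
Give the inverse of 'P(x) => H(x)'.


The inverse of (P → Q) is (¬P → ¬Q). It is equivalent to the converse, not to the original.
Here P = 'P(x)' and Q = 'H(x)'.

If not (P(x)), then not (H(x)).


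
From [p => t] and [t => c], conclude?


Hypothetical syllogism: from (P → Q) and (Q → R), infer (P → R).
Chain the two implications through the shared middle term 't'.

p => c


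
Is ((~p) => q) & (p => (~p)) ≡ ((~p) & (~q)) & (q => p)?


Compare truth tables:
p | q | φ | ψ
-------------
False | False | False | True
True | False | False | False
False | True | True | False
True | True | False | False
They differ at row 1 (p=False, q=False): φ=False but ψ=True.

No, they are not logically equivalent.


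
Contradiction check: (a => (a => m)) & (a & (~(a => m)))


Truth table over {a, m}:
a | m | φ
---------
False | False | False
True | False | False
False | True | False
True | True | False
Every row is false.

Yes, it is a contradiction.


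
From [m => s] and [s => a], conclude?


Hypothetical syllogism: from (P → Q) and (Q → R), infer (P → R).
Chain the two implications through the shared middle term 's'.

m => a


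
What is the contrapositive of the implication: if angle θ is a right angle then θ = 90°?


The contrapositive of (P → Q) is (¬Q → ¬P); it is logically equivalent to the original.
Here P = 'angle θ is a right angle' and Q = 'θ = 90°'.

If not (θ = 90°), then not (angle θ is a right angle).


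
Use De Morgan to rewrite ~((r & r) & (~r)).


De Morgan: the negation of a conjunction is the disjunction of the negations.
Distribute ~ across &, flipping it to |, and negate each literal.

((~r) | (~r)) | r


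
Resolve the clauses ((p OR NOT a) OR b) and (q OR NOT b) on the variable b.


The clauses contain complementary literals b and NOTb.
Resolution eliminates this pair and disjoins the remaining literals (merging duplicates).

((NOT a OR p) OR q)


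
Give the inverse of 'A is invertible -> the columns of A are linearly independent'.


The inverse of (P → Q) is (¬P → ¬Q). It is equivalent to the converse, not to the original.
Here P = 'A is invertible' and Q = 'the columns of A are linearly independent'.

If not (A is invertible), then not (the columns of A are linearly independent).


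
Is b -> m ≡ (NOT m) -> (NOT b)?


Compare truth tables:
b | m | φ | ψ
-------------
F | F | T | T
T | F | F | F
F | T | T | T
T | T | T | T
The columns φ and ψ agree on every row.

Yes, they are logically equivalent.


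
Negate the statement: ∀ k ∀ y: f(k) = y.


Negation flips each quantifier (∀↔∃) and negates the inner predicate.
¬(∀ k ∀ y: φ) = ∃ k ∃ y: ¬φ.

∃ k ∃ y: ¬(f(k) = y)


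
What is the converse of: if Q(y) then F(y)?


The converse of (P → Q) is (Q → P). It is not in general equivalent to the original.
Here P = 'Q(y)' and Q = 'F(y)'.

If F(y), then Q(y).


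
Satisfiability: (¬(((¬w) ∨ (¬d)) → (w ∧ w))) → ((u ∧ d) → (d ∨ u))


Search for a satisfying assignment over {d, u, w}.
Try d=F, u=F, w=F: the formula evaluates to T.
A satisfying assignment exists.

Satisfiable.


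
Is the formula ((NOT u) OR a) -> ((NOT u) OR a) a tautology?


Build the truth table over {a, u}:
a | u | φ
---------
F | F | T
T | F | T
F | T | T
T | T | T
Every row evaluates to true.

Yes, it is a tautology.


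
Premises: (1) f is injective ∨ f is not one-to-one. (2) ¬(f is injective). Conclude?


Disjunctive syllogism: from (P ∨ Q) and ¬P, infer Q.
One disjunct, 'f is injective', is ruled out; the other must hold.

f is not one-to-one


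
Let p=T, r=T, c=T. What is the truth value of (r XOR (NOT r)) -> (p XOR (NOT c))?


Substitute p=T, r=T, c=T:
NOT r = F
r XOR (NOT r) = T XOR F = T
NOT c = F
p XOR (NOT c) = T XOR F = T
(r XOR (NOT r)) -> (p XOR (NOT c)) = T -> T = T

T


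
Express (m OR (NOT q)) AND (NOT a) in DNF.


Step 1: Distribute ∧ over ∨: (m ∨ (¬q)) ∧ (¬a) = (m ∧ (¬a)) ∨ ((¬q) ∧ (¬a)).

(m AND (NOT a)) OR ((NOT q) AND (NOT a))
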